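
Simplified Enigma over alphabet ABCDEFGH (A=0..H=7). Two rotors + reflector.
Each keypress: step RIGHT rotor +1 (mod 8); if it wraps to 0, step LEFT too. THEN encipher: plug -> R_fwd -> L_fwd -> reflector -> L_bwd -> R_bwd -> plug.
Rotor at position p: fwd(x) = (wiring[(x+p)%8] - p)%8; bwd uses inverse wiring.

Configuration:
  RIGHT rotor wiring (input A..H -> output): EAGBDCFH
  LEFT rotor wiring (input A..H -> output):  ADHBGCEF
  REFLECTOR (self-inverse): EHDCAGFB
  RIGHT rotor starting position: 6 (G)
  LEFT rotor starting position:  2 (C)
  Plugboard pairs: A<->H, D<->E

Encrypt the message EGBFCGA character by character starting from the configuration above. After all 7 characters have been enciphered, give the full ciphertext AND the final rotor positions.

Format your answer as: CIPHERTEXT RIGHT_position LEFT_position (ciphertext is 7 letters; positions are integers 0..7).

Answer: CBCEHEE 5 3

Derivation:
Char 1 ('E'): step: R->7, L=2; E->plug->D->R->H->L->B->refl->H->L'->B->R'->C->plug->C
Char 2 ('G'): step: R->0, L->3 (L advanced); G->plug->G->R->F->L->F->refl->G->L'->A->R'->B->plug->B
Char 3 ('B'): step: R->1, L=3; B->plug->B->R->F->L->F->refl->G->L'->A->R'->C->plug->C
Char 4 ('F'): step: R->2, L=3; F->plug->F->R->F->L->F->refl->G->L'->A->R'->D->plug->E
Char 5 ('C'): step: R->3, L=3; C->plug->C->R->H->L->E->refl->A->L'->G->R'->A->plug->H
Char 6 ('G'): step: R->4, L=3; G->plug->G->R->C->L->H->refl->B->L'->D->R'->D->plug->E
Char 7 ('A'): step: R->5, L=3; A->plug->H->R->G->L->A->refl->E->L'->H->R'->D->plug->E
Final: ciphertext=CBCEHEE, RIGHT=5, LEFT=3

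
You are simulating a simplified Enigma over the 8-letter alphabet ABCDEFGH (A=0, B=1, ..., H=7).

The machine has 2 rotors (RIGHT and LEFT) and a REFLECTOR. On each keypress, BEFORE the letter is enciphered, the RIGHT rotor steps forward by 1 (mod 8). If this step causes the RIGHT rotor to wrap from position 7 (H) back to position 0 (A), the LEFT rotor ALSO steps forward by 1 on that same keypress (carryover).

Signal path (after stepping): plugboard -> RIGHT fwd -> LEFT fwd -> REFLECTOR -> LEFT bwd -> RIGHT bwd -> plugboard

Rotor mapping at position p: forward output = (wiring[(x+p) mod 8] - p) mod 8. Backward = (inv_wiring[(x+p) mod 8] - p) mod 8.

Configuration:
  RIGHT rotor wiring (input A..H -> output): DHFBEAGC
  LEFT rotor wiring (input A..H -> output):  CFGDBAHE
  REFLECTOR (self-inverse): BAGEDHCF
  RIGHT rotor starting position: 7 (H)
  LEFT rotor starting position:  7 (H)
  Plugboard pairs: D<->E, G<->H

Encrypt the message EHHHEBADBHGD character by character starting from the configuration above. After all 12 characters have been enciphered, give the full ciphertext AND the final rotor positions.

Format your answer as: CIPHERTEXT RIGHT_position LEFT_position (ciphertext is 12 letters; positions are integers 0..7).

Answer: HAECHEGCABCE 3 1

Derivation:
Char 1 ('E'): step: R->0, L->0 (L advanced); E->plug->D->R->B->L->F->refl->H->L'->G->R'->G->plug->H
Char 2 ('H'): step: R->1, L=0; H->plug->G->R->B->L->F->refl->H->L'->G->R'->A->plug->A
Char 3 ('H'): step: R->2, L=0; H->plug->G->R->B->L->F->refl->H->L'->G->R'->D->plug->E
Char 4 ('H'): step: R->3, L=0; H->plug->G->R->E->L->B->refl->A->L'->F->R'->C->plug->C
Char 5 ('E'): step: R->4, L=0; E->plug->D->R->G->L->H->refl->F->L'->B->R'->G->plug->H
Char 6 ('B'): step: R->5, L=0; B->plug->B->R->B->L->F->refl->H->L'->G->R'->D->plug->E
Char 7 ('A'): step: R->6, L=0; A->plug->A->R->A->L->C->refl->G->L'->C->R'->H->plug->G
Char 8 ('D'): step: R->7, L=0; D->plug->E->R->C->L->G->refl->C->L'->A->R'->C->plug->C
Char 9 ('B'): step: R->0, L->1 (L advanced); B->plug->B->R->H->L->B->refl->A->L'->D->R'->A->plug->A
Char 10 ('H'): step: R->1, L=1; H->plug->G->R->B->L->F->refl->H->L'->E->R'->B->plug->B
Char 11 ('G'): step: R->2, L=1; G->plug->H->R->F->L->G->refl->C->L'->C->R'->C->plug->C
Char 12 ('D'): step: R->3, L=1; D->plug->E->R->H->L->B->refl->A->L'->D->R'->D->plug->E
Final: ciphertext=HAECHEGCABCE, RIGHT=3, LEFT=1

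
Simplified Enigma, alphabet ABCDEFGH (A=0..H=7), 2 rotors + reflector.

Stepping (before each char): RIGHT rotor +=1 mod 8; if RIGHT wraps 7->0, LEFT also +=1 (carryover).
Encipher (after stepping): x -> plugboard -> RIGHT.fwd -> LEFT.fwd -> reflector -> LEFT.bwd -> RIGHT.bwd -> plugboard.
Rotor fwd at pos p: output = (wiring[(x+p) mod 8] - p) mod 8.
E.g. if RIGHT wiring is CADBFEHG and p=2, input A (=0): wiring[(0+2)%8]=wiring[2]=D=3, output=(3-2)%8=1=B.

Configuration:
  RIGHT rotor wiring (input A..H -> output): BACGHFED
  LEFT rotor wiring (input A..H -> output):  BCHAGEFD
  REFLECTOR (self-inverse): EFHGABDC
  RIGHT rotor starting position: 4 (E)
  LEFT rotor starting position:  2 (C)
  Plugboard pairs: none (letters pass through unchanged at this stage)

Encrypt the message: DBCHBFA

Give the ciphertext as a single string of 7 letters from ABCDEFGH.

Answer: GFADCCF

Derivation:
Char 1 ('D'): step: R->5, L=2; D->plug->D->R->E->L->D->refl->G->L'->B->R'->G->plug->G
Char 2 ('B'): step: R->6, L=2; B->plug->B->R->F->L->B->refl->F->L'->A->R'->F->plug->F
Char 3 ('C'): step: R->7, L=2; C->plug->C->R->B->L->G->refl->D->L'->E->R'->A->plug->A
Char 4 ('H'): step: R->0, L->3 (L advanced); H->plug->H->R->D->L->C->refl->H->L'->G->R'->D->plug->D
Char 5 ('B'): step: R->1, L=3; B->plug->B->R->B->L->D->refl->G->L'->F->R'->C->plug->C
Char 6 ('F'): step: R->2, L=3; F->plug->F->R->B->L->D->refl->G->L'->F->R'->C->plug->C
Char 7 ('A'): step: R->3, L=3; A->plug->A->R->D->L->C->refl->H->L'->G->R'->F->plug->F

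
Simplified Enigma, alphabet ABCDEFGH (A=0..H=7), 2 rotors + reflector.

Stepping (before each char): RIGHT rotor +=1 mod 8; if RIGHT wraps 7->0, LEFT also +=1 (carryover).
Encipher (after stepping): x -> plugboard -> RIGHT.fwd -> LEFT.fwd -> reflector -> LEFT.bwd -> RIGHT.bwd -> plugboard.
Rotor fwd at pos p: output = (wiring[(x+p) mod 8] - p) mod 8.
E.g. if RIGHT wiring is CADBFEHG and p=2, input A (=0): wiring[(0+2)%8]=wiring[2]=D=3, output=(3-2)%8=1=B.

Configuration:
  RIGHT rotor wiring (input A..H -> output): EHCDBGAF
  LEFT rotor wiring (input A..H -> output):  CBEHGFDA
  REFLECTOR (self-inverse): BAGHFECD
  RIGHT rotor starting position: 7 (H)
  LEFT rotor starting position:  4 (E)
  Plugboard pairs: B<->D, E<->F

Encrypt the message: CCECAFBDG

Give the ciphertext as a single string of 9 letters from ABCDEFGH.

Answer: HFBGDECEC

Derivation:
Char 1 ('C'): step: R->0, L->5 (L advanced); C->plug->C->R->C->L->D->refl->H->L'->F->R'->H->plug->H
Char 2 ('C'): step: R->1, L=5; C->plug->C->R->C->L->D->refl->H->L'->F->R'->E->plug->F
Char 3 ('E'): step: R->2, L=5; E->plug->F->R->D->L->F->refl->E->L'->E->R'->D->plug->B
Char 4 ('C'): step: R->3, L=5; C->plug->C->R->D->L->F->refl->E->L'->E->R'->G->plug->G
Char 5 ('A'): step: R->4, L=5; A->plug->A->R->F->L->H->refl->D->L'->C->R'->B->plug->D
Char 6 ('F'): step: R->5, L=5; F->plug->E->R->C->L->D->refl->H->L'->F->R'->F->plug->E
Char 7 ('B'): step: R->6, L=5; B->plug->D->R->B->L->G->refl->C->L'->G->R'->C->plug->C
Char 8 ('D'): step: R->7, L=5; D->plug->B->R->F->L->H->refl->D->L'->C->R'->F->plug->E
Char 9 ('G'): step: R->0, L->6 (L advanced); G->plug->G->R->A->L->F->refl->E->L'->C->R'->C->plug->C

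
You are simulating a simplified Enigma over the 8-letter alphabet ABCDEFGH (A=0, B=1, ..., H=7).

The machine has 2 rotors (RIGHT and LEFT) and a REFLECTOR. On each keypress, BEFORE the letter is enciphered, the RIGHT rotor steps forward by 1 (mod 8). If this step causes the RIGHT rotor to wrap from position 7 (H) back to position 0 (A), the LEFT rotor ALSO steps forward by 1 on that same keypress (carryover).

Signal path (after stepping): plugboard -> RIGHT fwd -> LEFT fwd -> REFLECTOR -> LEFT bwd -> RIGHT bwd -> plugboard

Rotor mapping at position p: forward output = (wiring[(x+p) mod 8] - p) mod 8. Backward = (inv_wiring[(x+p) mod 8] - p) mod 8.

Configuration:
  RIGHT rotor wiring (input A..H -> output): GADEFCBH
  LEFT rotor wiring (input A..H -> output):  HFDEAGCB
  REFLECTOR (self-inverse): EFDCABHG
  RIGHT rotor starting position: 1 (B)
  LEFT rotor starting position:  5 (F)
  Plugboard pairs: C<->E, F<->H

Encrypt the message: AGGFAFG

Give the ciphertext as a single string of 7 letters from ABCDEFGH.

Char 1 ('A'): step: R->2, L=5; A->plug->A->R->B->L->F->refl->B->L'->A->R'->D->plug->D
Char 2 ('G'): step: R->3, L=5; G->plug->G->R->F->L->G->refl->H->L'->G->R'->D->plug->D
Char 3 ('G'): step: R->4, L=5; G->plug->G->R->H->L->D->refl->C->L'->D->R'->D->plug->D
Char 4 ('F'): step: R->5, L=5; F->plug->H->R->A->L->B->refl->F->L'->B->R'->D->plug->D
Char 5 ('A'): step: R->6, L=5; A->plug->A->R->D->L->C->refl->D->L'->H->R'->G->plug->G
Char 6 ('F'): step: R->7, L=5; F->plug->H->R->C->L->E->refl->A->L'->E->R'->D->plug->D
Char 7 ('G'): step: R->0, L->6 (L advanced); G->plug->G->R->B->L->D->refl->C->L'->G->R'->A->plug->A

Answer: DDDDGDA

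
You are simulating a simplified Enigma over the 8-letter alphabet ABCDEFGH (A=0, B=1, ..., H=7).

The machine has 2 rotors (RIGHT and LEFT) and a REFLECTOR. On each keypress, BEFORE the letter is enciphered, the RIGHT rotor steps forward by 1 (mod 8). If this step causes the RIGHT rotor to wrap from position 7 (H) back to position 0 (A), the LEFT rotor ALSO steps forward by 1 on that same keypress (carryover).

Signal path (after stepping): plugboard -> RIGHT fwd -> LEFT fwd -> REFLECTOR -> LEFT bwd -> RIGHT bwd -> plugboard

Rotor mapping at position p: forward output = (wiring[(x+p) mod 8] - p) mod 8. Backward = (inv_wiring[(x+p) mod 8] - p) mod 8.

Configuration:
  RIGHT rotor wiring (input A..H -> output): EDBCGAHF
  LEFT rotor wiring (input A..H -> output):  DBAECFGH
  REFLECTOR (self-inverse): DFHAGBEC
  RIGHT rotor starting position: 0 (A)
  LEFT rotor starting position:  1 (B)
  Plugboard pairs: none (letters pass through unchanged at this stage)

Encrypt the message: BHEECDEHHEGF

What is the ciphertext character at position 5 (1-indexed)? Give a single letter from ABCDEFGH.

Char 1 ('B'): step: R->1, L=1; B->plug->B->R->A->L->A->refl->D->L'->C->R'->A->plug->A
Char 2 ('H'): step: R->2, L=1; H->plug->H->R->B->L->H->refl->C->L'->H->R'->A->plug->A
Char 3 ('E'): step: R->3, L=1; E->plug->E->R->C->L->D->refl->A->L'->A->R'->G->plug->G
Char 4 ('E'): step: R->4, L=1; E->plug->E->R->A->L->A->refl->D->L'->C->R'->A->plug->A
Char 5 ('C'): step: R->5, L=1; C->plug->C->R->A->L->A->refl->D->L'->C->R'->B->plug->B

B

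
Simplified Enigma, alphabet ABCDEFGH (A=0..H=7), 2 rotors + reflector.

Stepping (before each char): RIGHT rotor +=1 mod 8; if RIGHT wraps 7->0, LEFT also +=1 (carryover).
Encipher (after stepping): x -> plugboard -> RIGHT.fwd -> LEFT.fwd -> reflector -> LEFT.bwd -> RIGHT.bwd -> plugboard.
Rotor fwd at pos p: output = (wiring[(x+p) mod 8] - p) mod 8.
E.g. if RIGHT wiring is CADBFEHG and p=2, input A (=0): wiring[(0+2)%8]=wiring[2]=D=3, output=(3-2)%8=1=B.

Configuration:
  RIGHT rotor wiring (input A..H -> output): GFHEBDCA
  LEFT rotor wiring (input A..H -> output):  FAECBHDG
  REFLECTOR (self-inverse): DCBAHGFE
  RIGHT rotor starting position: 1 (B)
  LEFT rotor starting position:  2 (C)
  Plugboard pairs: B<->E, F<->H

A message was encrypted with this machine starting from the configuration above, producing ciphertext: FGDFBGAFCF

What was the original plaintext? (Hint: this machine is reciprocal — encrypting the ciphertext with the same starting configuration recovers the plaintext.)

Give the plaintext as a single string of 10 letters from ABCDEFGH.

Char 1 ('F'): step: R->2, L=2; F->plug->H->R->D->L->F->refl->G->L'->H->R'->C->plug->C
Char 2 ('G'): step: R->3, L=2; G->plug->G->R->C->L->H->refl->E->L'->F->R'->E->plug->B
Char 3 ('D'): step: R->4, L=2; D->plug->D->R->E->L->B->refl->C->L'->A->R'->H->plug->F
Char 4 ('F'): step: R->5, L=2; F->plug->H->R->E->L->B->refl->C->L'->A->R'->E->plug->B
Char 5 ('B'): step: R->6, L=2; B->plug->E->R->B->L->A->refl->D->L'->G->R'->F->plug->H
Char 6 ('G'): step: R->7, L=2; G->plug->G->R->E->L->B->refl->C->L'->A->R'->D->plug->D
Char 7 ('A'): step: R->0, L->3 (L advanced); A->plug->A->R->G->L->F->refl->G->L'->B->R'->E->plug->B
Char 8 ('F'): step: R->1, L=3; F->plug->H->R->F->L->C->refl->B->L'->H->R'->G->plug->G
Char 9 ('C'): step: R->2, L=3; C->plug->C->R->H->L->B->refl->C->L'->F->R'->A->plug->A
Char 10 ('F'): step: R->3, L=3; F->plug->H->R->E->L->D->refl->A->L'->D->R'->F->plug->H

Answer: CBFBHDBGAH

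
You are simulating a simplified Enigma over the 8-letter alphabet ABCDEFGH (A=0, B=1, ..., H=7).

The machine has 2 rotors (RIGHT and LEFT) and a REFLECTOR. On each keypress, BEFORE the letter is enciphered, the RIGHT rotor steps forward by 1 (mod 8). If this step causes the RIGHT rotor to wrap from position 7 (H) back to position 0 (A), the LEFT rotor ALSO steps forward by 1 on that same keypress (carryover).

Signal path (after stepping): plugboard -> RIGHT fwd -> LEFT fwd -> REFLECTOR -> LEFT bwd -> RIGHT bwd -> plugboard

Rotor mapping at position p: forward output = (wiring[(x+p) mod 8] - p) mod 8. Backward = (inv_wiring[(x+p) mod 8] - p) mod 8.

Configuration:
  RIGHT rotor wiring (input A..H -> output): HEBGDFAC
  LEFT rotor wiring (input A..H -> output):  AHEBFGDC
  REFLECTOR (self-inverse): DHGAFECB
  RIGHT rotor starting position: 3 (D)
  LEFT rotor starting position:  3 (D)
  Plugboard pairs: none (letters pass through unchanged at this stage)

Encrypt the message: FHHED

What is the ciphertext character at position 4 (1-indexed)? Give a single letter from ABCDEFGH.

Char 1 ('F'): step: R->4, L=3; F->plug->F->R->A->L->G->refl->C->L'->B->R'->B->plug->B
Char 2 ('H'): step: R->5, L=3; H->plug->H->R->G->L->E->refl->F->L'->F->R'->C->plug->C
Char 3 ('H'): step: R->6, L=3; H->plug->H->R->H->L->B->refl->H->L'->E->R'->B->plug->B
Char 4 ('E'): step: R->7, L=3; E->plug->E->R->H->L->B->refl->H->L'->E->R'->F->plug->F

F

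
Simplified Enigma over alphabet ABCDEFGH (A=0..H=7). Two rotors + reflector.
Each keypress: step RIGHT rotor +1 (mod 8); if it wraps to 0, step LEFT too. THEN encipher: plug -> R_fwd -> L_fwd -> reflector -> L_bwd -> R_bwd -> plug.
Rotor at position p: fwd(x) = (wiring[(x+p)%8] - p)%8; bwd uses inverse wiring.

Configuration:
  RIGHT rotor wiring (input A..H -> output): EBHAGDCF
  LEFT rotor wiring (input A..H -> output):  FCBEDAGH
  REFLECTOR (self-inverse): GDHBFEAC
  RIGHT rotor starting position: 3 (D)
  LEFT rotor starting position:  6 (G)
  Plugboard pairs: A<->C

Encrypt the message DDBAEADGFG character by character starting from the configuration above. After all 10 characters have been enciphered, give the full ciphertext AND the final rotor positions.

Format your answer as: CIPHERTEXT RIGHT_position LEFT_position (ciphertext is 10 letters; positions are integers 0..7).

Answer: HFFFGHEEHD 5 7

Derivation:
Char 1 ('D'): step: R->4, L=6; D->plug->D->R->B->L->B->refl->D->L'->E->R'->H->plug->H
Char 2 ('D'): step: R->5, L=6; D->plug->D->R->H->L->C->refl->H->L'->C->R'->F->plug->F
Char 3 ('B'): step: R->6, L=6; B->plug->B->R->H->L->C->refl->H->L'->C->R'->F->plug->F
Char 4 ('A'): step: R->7, L=6; A->plug->C->R->C->L->H->refl->C->L'->H->R'->F->plug->F
Char 5 ('E'): step: R->0, L->7 (L advanced); E->plug->E->R->G->L->B->refl->D->L'->C->R'->G->plug->G
Char 6 ('A'): step: R->1, L=7; A->plug->C->R->H->L->H->refl->C->L'->D->R'->H->plug->H
Char 7 ('D'): step: R->2, L=7; D->plug->D->R->B->L->G->refl->A->L'->A->R'->E->plug->E
Char 8 ('G'): step: R->3, L=7; G->plug->G->R->G->L->B->refl->D->L'->C->R'->E->plug->E
Char 9 ('F'): step: R->4, L=7; F->plug->F->R->F->L->E->refl->F->L'->E->R'->H->plug->H
Char 10 ('G'): step: R->5, L=7; G->plug->G->R->D->L->C->refl->H->L'->H->R'->D->plug->D
Final: ciphertext=HFFFGHEEHD, RIGHT=5, LEFT=7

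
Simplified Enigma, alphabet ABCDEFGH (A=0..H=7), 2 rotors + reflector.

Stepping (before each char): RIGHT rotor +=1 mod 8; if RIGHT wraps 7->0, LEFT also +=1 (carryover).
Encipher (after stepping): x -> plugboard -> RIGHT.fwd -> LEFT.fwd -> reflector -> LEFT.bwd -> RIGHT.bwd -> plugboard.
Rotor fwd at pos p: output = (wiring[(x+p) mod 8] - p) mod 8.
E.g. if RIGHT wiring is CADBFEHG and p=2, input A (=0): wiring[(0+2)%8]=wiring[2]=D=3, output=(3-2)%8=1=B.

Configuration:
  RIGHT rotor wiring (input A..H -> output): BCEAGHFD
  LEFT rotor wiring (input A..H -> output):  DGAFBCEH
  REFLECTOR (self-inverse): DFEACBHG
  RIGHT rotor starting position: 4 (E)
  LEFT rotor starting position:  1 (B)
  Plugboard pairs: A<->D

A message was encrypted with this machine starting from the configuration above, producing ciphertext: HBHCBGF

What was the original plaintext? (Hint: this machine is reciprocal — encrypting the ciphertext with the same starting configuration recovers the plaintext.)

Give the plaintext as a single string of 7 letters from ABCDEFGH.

Char 1 ('H'): step: R->5, L=1; H->plug->H->R->B->L->H->refl->G->L'->G->R'->C->plug->C
Char 2 ('B'): step: R->6, L=1; B->plug->B->R->F->L->D->refl->A->L'->D->R'->C->plug->C
Char 3 ('H'): step: R->7, L=1; H->plug->H->R->G->L->G->refl->H->L'->B->R'->E->plug->E
Char 4 ('C'): step: R->0, L->2 (L advanced); C->plug->C->R->E->L->C->refl->E->L'->H->R'->F->plug->F
Char 5 ('B'): step: R->1, L=2; B->plug->B->R->D->L->A->refl->D->L'->B->R'->A->plug->D
Char 6 ('G'): step: R->2, L=2; G->plug->G->R->H->L->E->refl->C->L'->E->R'->C->plug->C
Char 7 ('F'): step: R->3, L=2; F->plug->F->R->G->L->B->refl->F->L'->F->R'->A->plug->D

Answer: CCEFDCD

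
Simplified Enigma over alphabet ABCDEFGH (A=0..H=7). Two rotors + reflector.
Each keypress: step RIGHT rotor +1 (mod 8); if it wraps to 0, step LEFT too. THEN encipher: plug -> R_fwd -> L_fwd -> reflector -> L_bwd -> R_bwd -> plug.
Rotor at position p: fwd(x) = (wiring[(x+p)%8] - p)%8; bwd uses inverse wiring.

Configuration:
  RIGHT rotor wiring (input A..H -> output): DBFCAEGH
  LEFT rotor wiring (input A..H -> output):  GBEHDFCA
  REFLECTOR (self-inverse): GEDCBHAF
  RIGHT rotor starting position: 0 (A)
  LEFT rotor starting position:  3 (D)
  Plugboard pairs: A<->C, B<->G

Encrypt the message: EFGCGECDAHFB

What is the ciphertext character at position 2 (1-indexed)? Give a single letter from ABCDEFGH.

Char 1 ('E'): step: R->1, L=3; E->plug->E->R->D->L->H->refl->F->L'->E->R'->B->plug->G
Char 2 ('F'): step: R->2, L=3; F->plug->F->R->F->L->D->refl->C->L'->C->R'->D->plug->D

D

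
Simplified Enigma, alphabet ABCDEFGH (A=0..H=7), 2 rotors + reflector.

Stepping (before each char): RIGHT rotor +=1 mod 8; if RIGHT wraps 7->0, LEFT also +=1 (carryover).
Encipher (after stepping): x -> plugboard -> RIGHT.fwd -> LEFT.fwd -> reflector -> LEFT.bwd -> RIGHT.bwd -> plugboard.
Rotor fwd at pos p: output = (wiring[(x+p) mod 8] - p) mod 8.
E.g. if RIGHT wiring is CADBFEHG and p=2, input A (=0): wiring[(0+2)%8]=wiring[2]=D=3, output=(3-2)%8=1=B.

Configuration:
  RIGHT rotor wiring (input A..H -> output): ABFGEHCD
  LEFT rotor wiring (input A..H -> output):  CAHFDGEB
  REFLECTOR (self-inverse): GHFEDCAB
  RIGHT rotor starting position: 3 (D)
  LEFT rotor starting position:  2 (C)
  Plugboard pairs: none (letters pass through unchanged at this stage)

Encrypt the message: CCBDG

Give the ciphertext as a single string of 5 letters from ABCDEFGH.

Char 1 ('C'): step: R->4, L=2; C->plug->C->R->G->L->A->refl->G->L'->H->R'->D->plug->D
Char 2 ('C'): step: R->5, L=2; C->plug->C->R->G->L->A->refl->G->L'->H->R'->H->plug->H
Char 3 ('B'): step: R->6, L=2; B->plug->B->R->F->L->H->refl->B->L'->C->R'->C->plug->C
Char 4 ('D'): step: R->7, L=2; D->plug->D->R->G->L->A->refl->G->L'->H->R'->E->plug->E
Char 5 ('G'): step: R->0, L->3 (L advanced); G->plug->G->R->C->L->D->refl->E->L'->H->R'->F->plug->F

Answer: DHCEF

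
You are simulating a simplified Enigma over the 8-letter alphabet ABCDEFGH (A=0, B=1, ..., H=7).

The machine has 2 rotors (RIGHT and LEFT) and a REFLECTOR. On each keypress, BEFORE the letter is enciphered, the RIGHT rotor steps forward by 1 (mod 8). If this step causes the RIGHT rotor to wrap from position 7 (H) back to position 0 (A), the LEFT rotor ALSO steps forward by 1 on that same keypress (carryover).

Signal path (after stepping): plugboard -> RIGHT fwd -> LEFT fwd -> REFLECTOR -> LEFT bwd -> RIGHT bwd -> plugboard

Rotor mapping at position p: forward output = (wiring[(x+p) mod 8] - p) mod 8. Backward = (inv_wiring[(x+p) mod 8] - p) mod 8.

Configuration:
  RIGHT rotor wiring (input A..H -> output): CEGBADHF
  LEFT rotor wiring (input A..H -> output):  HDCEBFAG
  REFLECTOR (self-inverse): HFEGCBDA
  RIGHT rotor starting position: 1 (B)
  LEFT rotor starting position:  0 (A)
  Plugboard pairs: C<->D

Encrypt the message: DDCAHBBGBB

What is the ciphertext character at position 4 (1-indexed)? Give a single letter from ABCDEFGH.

Char 1 ('D'): step: R->2, L=0; D->plug->C->R->G->L->A->refl->H->L'->A->R'->G->plug->G
Char 2 ('D'): step: R->3, L=0; D->plug->C->R->A->L->H->refl->A->L'->G->R'->A->plug->A
Char 3 ('C'): step: R->4, L=0; C->plug->D->R->B->L->D->refl->G->L'->H->R'->B->plug->B
Char 4 ('A'): step: R->5, L=0; A->plug->A->R->G->L->A->refl->H->L'->A->R'->C->plug->D

D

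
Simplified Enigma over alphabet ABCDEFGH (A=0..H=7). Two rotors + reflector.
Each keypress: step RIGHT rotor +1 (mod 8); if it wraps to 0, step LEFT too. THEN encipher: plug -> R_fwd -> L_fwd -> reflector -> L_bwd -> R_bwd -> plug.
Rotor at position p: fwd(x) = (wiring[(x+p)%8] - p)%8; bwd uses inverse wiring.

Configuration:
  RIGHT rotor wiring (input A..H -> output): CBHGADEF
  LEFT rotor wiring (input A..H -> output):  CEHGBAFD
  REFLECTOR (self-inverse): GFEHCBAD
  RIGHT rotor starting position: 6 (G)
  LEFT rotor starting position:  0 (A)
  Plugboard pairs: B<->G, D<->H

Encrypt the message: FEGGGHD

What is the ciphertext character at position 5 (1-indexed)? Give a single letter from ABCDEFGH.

Char 1 ('F'): step: R->7, L=0; F->plug->F->R->B->L->E->refl->C->L'->A->R'->D->plug->H
Char 2 ('E'): step: R->0, L->1 (L advanced); E->plug->E->R->A->L->D->refl->H->L'->E->R'->G->plug->B
Char 3 ('G'): step: R->1, L=1; G->plug->B->R->G->L->C->refl->E->L'->F->R'->C->plug->C
Char 4 ('G'): step: R->2, L=1; G->plug->B->R->E->L->H->refl->D->L'->A->R'->G->plug->B
Char 5 ('G'): step: R->3, L=1; G->plug->B->R->F->L->E->refl->C->L'->G->R'->G->plug->B

B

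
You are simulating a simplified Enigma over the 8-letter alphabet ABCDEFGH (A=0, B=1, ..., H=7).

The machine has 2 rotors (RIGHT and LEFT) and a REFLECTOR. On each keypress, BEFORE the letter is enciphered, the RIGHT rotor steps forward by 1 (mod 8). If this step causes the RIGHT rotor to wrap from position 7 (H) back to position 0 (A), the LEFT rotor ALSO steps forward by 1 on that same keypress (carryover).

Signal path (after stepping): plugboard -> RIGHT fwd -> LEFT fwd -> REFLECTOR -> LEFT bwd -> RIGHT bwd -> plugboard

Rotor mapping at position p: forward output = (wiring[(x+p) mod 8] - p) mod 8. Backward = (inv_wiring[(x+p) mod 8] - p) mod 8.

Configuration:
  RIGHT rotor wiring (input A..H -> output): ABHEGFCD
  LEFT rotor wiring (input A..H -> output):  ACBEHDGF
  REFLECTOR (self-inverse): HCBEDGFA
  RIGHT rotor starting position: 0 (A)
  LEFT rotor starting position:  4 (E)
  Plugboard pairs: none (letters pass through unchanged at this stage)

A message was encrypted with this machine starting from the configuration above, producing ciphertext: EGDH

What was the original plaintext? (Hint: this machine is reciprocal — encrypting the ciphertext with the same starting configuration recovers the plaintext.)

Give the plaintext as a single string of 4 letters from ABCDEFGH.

Answer: AAAE

Derivation:
Char 1 ('E'): step: R->1, L=4; E->plug->E->R->E->L->E->refl->D->L'->A->R'->A->plug->A
Char 2 ('G'): step: R->2, L=4; G->plug->G->R->G->L->F->refl->G->L'->F->R'->A->plug->A
Char 3 ('D'): step: R->3, L=4; D->plug->D->R->H->L->A->refl->H->L'->B->R'->A->plug->A
Char 4 ('H'): step: R->4, L=4; H->plug->H->R->A->L->D->refl->E->L'->E->R'->E->plug->E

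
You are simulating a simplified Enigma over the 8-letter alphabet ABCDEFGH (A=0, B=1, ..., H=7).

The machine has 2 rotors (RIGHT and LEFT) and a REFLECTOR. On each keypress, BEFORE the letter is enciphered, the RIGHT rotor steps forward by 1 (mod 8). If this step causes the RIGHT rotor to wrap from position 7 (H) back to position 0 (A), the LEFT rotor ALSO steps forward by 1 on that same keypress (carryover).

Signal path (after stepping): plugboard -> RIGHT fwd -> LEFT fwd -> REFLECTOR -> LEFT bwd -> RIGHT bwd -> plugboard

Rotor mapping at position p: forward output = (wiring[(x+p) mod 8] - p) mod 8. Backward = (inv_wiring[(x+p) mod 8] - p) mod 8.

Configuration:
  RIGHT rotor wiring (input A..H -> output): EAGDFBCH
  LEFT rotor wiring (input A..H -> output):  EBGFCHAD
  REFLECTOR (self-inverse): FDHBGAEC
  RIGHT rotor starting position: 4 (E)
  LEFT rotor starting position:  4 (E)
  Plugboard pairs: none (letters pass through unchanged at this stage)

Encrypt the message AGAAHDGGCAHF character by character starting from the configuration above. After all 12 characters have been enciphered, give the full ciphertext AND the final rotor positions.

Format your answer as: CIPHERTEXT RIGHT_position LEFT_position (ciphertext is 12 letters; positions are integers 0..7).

Char 1 ('A'): step: R->5, L=4; A->plug->A->R->E->L->A->refl->F->L'->F->R'->B->plug->B
Char 2 ('G'): step: R->6, L=4; G->plug->G->R->H->L->B->refl->D->L'->B->R'->B->plug->B
Char 3 ('A'): step: R->7, L=4; A->plug->A->R->A->L->G->refl->E->L'->C->R'->G->plug->G
Char 4 ('A'): step: R->0, L->5 (L advanced); A->plug->A->R->E->L->E->refl->G->L'->C->R'->G->plug->G
Char 5 ('H'): step: R->1, L=5; H->plug->H->R->D->L->H->refl->C->L'->A->R'->E->plug->E
Char 6 ('D'): step: R->2, L=5; D->plug->D->R->H->L->F->refl->A->L'->G->R'->H->plug->H
Char 7 ('G'): step: R->3, L=5; G->plug->G->R->F->L->B->refl->D->L'->B->R'->F->plug->F
Char 8 ('G'): step: R->4, L=5; G->plug->G->R->C->L->G->refl->E->L'->E->R'->F->plug->F
Char 9 ('C'): step: R->5, L=5; C->plug->C->R->C->L->G->refl->E->L'->E->R'->A->plug->A
Char 10 ('A'): step: R->6, L=5; A->plug->A->R->E->L->E->refl->G->L'->C->R'->D->plug->D
Char 11 ('H'): step: R->7, L=5; H->plug->H->R->D->L->H->refl->C->L'->A->R'->A->plug->A
Char 12 ('F'): step: R->0, L->6 (L advanced); F->plug->F->R->B->L->F->refl->A->L'->E->R'->A->plug->A
Final: ciphertext=BBGGEHFFADAA, RIGHT=0, LEFT=6

Answer: BBGGEHFFADAA 0 6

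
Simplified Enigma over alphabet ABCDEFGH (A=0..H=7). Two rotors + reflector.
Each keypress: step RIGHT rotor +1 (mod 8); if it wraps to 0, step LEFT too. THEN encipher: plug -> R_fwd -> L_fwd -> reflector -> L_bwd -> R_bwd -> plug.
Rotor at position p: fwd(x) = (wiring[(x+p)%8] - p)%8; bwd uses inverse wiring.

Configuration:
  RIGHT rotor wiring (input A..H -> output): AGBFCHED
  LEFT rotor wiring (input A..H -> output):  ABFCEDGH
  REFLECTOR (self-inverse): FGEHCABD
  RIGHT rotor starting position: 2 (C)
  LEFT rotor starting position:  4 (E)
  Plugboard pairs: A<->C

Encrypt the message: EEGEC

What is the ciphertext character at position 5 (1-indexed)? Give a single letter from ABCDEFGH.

Char 1 ('E'): step: R->3, L=4; E->plug->E->R->A->L->A->refl->F->L'->F->R'->F->plug->F
Char 2 ('E'): step: R->4, L=4; E->plug->E->R->E->L->E->refl->C->L'->C->R'->F->plug->F
Char 3 ('G'): step: R->5, L=4; G->plug->G->R->A->L->A->refl->F->L'->F->R'->H->plug->H
Char 4 ('E'): step: R->6, L=4; E->plug->E->R->D->L->D->refl->H->L'->B->R'->H->plug->H
Char 5 ('C'): step: R->7, L=4; C->plug->A->R->E->L->E->refl->C->L'->C->R'->D->plug->D

D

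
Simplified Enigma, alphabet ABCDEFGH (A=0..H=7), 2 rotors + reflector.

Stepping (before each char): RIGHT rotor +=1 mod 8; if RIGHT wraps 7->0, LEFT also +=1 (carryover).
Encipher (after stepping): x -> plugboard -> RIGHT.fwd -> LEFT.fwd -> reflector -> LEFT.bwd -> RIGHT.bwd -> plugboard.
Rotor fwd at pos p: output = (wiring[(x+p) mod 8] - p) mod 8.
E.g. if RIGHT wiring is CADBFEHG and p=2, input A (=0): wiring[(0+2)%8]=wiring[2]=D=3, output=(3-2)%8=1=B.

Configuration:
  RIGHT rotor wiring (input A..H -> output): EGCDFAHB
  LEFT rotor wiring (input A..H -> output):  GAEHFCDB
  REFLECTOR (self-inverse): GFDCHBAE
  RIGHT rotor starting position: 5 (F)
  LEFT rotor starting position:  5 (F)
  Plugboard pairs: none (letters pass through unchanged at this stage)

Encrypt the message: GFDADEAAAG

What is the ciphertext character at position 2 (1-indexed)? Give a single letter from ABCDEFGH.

Char 1 ('G'): step: R->6, L=5; G->plug->G->R->H->L->A->refl->G->L'->B->R'->A->plug->A
Char 2 ('F'): step: R->7, L=5; F->plug->F->R->G->L->C->refl->D->L'->E->R'->E->plug->E

E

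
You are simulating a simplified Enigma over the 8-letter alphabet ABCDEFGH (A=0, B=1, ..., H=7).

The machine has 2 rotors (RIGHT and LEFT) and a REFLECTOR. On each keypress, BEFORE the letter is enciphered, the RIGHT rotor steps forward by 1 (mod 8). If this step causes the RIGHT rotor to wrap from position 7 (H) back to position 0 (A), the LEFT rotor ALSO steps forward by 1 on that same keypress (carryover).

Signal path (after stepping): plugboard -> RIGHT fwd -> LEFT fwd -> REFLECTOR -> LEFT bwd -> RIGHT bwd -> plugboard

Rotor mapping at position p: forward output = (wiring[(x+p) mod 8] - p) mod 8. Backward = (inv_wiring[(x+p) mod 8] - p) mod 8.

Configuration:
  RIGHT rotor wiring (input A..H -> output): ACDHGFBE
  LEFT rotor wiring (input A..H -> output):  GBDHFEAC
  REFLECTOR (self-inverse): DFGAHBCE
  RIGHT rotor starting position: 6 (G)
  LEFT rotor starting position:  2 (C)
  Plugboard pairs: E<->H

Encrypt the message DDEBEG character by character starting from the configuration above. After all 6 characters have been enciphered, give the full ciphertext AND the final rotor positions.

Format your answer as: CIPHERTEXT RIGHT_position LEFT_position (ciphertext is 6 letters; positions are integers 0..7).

Char 1 ('D'): step: R->7, L=2; D->plug->D->R->E->L->G->refl->C->L'->D->R'->C->plug->C
Char 2 ('D'): step: R->0, L->3 (L advanced); D->plug->D->R->H->L->A->refl->D->L'->F->R'->F->plug->F
Char 3 ('E'): step: R->1, L=3; E->plug->H->R->H->L->A->refl->D->L'->F->R'->D->plug->D
Char 4 ('B'): step: R->2, L=3; B->plug->B->R->F->L->D->refl->A->L'->H->R'->E->plug->H
Char 5 ('E'): step: R->3, L=3; E->plug->H->R->A->L->E->refl->H->L'->E->R'->A->plug->A
Char 6 ('G'): step: R->4, L=3; G->plug->G->R->H->L->A->refl->D->L'->F->R'->C->plug->C
Final: ciphertext=CFDHAC, RIGHT=4, LEFT=3

Answer: CFDHAC 4 3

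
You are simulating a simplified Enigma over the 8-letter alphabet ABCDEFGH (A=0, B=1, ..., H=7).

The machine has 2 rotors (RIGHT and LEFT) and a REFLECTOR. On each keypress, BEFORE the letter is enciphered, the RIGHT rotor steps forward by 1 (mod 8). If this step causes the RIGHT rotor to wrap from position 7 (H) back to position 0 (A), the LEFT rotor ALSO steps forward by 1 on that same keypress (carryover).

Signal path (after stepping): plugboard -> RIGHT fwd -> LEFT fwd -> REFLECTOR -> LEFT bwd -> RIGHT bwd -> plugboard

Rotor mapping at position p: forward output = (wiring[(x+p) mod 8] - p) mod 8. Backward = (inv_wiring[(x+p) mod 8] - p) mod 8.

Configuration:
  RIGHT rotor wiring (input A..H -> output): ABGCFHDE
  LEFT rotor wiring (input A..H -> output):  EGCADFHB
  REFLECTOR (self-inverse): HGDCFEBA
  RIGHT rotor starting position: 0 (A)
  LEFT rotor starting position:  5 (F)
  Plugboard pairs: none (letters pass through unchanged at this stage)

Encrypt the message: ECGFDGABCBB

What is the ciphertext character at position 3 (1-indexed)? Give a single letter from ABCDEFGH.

Char 1 ('E'): step: R->1, L=5; E->plug->E->R->G->L->D->refl->C->L'->B->R'->C->plug->C
Char 2 ('C'): step: R->2, L=5; C->plug->C->R->D->L->H->refl->A->L'->A->R'->B->plug->B
Char 3 ('G'): step: R->3, L=5; G->plug->G->R->G->L->D->refl->C->L'->B->R'->E->plug->E

E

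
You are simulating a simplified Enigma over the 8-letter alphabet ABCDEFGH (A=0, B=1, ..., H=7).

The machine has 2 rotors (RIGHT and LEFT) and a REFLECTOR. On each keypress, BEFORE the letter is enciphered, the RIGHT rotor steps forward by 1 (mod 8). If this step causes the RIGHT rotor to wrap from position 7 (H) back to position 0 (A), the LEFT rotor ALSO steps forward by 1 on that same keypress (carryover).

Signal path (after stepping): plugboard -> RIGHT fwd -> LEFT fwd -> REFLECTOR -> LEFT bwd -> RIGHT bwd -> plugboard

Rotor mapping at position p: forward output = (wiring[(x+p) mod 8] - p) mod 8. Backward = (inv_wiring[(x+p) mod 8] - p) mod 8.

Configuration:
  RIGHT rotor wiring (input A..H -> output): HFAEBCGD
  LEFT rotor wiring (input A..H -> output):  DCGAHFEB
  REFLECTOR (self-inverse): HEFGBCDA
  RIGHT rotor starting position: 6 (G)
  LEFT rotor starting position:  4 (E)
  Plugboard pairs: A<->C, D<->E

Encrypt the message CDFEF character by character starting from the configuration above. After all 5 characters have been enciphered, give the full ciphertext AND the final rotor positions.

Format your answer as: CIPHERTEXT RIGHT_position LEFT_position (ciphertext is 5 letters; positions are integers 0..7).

Char 1 ('C'): step: R->7, L=4; C->plug->A->R->E->L->H->refl->A->L'->C->R'->F->plug->F
Char 2 ('D'): step: R->0, L->5 (L advanced); D->plug->E->R->B->L->H->refl->A->L'->A->R'->C->plug->A
Char 3 ('F'): step: R->1, L=5; F->plug->F->R->F->L->B->refl->E->L'->C->R'->G->plug->G
Char 4 ('E'): step: R->2, L=5; E->plug->D->R->A->L->A->refl->H->L'->B->R'->F->plug->F
Char 5 ('F'): step: R->3, L=5; F->plug->F->R->E->L->F->refl->C->L'->H->R'->C->plug->A
Final: ciphertext=FAGFA, RIGHT=3, LEFT=5

Answer: FAGFA 3 5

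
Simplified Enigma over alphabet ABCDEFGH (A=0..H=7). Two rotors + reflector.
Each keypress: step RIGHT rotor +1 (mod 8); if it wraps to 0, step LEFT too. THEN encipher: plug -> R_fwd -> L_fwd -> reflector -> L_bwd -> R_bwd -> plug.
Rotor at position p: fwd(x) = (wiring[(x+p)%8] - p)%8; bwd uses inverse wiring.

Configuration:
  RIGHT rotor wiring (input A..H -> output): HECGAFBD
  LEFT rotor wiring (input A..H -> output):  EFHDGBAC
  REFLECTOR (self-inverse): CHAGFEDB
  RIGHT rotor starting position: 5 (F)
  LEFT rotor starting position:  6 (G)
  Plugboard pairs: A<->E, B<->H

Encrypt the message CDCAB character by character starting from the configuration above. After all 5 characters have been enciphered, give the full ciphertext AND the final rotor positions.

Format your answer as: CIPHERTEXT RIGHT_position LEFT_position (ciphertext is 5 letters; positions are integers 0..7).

Answer: HEAHE 2 7

Derivation:
Char 1 ('C'): step: R->6, L=6; C->plug->C->R->B->L->E->refl->F->L'->F->R'->B->plug->H
Char 2 ('D'): step: R->7, L=6; D->plug->D->R->D->L->H->refl->B->L'->E->R'->A->plug->E
Char 3 ('C'): step: R->0, L->7 (L advanced); C->plug->C->R->C->L->G->refl->D->L'->A->R'->E->plug->A
Char 4 ('A'): step: R->1, L=7; A->plug->E->R->E->L->E->refl->F->L'->B->R'->B->plug->H
Char 5 ('B'): step: R->2, L=7; B->plug->H->R->C->L->G->refl->D->L'->A->R'->A->plug->E
Final: ciphertext=HEAHE, RIGHT=2, LEFT=7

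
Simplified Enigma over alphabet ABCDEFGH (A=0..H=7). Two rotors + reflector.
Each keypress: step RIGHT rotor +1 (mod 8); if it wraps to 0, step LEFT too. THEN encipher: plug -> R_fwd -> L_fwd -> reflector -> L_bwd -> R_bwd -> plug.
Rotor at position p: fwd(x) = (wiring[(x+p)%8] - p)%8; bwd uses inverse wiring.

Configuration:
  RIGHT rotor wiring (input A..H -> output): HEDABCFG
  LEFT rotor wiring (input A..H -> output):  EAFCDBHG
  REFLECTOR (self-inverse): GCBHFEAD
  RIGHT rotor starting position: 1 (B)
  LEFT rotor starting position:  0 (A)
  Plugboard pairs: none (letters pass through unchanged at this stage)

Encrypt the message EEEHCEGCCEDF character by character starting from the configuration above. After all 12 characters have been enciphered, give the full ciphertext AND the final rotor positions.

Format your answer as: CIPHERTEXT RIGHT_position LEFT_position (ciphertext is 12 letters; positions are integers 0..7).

Char 1 ('E'): step: R->2, L=0; E->plug->E->R->D->L->C->refl->B->L'->F->R'->G->plug->G
Char 2 ('E'): step: R->3, L=0; E->plug->E->R->D->L->C->refl->B->L'->F->R'->A->plug->A
Char 3 ('E'): step: R->4, L=0; E->plug->E->R->D->L->C->refl->B->L'->F->R'->A->plug->A
Char 4 ('H'): step: R->5, L=0; H->plug->H->R->E->L->D->refl->H->L'->G->R'->F->plug->F
Char 5 ('C'): step: R->6, L=0; C->plug->C->R->B->L->A->refl->G->L'->H->R'->A->plug->A
Char 6 ('E'): step: R->7, L=0; E->plug->E->R->B->L->A->refl->G->L'->H->R'->A->plug->A
Char 7 ('G'): step: R->0, L->1 (L advanced); G->plug->G->R->F->L->G->refl->A->L'->E->R'->B->plug->B
Char 8 ('C'): step: R->1, L=1; C->plug->C->R->H->L->D->refl->H->L'->A->R'->D->plug->D
Char 9 ('C'): step: R->2, L=1; C->plug->C->R->H->L->D->refl->H->L'->A->R'->D->plug->D
Char 10 ('E'): step: R->3, L=1; E->plug->E->R->D->L->C->refl->B->L'->C->R'->D->plug->D
Char 11 ('D'): step: R->4, L=1; D->plug->D->R->C->L->B->refl->C->L'->D->R'->E->plug->E
Char 12 ('F'): step: R->5, L=1; F->plug->F->R->G->L->F->refl->E->L'->B->R'->C->plug->C
Final: ciphertext=GAAFAABDDDEC, RIGHT=5, LEFT=1

Answer: GAAFAABDDDEC 5 1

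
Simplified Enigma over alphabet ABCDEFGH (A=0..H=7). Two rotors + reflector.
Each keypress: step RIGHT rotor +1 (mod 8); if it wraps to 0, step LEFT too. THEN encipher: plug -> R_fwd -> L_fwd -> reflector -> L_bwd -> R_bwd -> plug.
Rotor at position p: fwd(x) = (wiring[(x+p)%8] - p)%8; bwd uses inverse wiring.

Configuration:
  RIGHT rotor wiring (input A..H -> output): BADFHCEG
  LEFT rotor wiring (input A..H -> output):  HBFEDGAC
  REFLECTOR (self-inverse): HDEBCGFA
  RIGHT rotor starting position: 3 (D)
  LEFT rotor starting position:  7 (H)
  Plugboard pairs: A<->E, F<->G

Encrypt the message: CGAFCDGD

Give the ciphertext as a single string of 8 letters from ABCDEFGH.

Answer: FCDDAHEB

Derivation:
Char 1 ('C'): step: R->4, L=7; C->plug->C->R->A->L->D->refl->B->L'->H->R'->G->plug->F
Char 2 ('G'): step: R->5, L=7; G->plug->F->R->G->L->H->refl->A->L'->B->R'->C->plug->C
Char 3 ('A'): step: R->6, L=7; A->plug->E->R->F->L->E->refl->C->L'->C->R'->D->plug->D
Char 4 ('F'): step: R->7, L=7; F->plug->G->R->D->L->G->refl->F->L'->E->R'->D->plug->D
Char 5 ('C'): step: R->0, L->0 (L advanced); C->plug->C->R->D->L->E->refl->C->L'->H->R'->E->plug->A
Char 6 ('D'): step: R->1, L=0; D->plug->D->R->G->L->A->refl->H->L'->A->R'->H->plug->H
Char 7 ('G'): step: R->2, L=0; G->plug->F->R->E->L->D->refl->B->L'->B->R'->A->plug->E
Char 8 ('D'): step: R->3, L=0; D->plug->D->R->B->L->B->refl->D->L'->E->R'->B->plug->B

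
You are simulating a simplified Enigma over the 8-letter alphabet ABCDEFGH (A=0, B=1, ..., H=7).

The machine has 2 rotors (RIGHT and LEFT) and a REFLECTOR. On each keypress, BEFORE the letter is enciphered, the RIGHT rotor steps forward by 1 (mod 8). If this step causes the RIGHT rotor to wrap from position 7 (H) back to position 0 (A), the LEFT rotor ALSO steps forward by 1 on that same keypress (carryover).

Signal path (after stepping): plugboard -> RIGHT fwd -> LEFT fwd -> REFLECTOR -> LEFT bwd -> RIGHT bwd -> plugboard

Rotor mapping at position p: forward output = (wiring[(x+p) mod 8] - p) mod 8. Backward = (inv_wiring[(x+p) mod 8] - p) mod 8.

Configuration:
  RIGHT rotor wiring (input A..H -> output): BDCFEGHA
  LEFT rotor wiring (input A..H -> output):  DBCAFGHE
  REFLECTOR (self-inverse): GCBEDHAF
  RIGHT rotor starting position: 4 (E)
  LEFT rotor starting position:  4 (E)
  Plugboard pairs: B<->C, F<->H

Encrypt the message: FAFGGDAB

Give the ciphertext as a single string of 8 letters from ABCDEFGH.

Char 1 ('F'): step: R->5, L=4; F->plug->H->R->H->L->E->refl->D->L'->C->R'->B->plug->C
Char 2 ('A'): step: R->6, L=4; A->plug->A->R->B->L->C->refl->B->L'->A->R'->H->plug->F
Char 3 ('F'): step: R->7, L=4; F->plug->H->R->A->L->B->refl->C->L'->B->R'->A->plug->A
Char 4 ('G'): step: R->0, L->5 (L advanced); G->plug->G->R->H->L->A->refl->G->L'->D->R'->B->plug->C
Char 5 ('G'): step: R->1, L=5; G->plug->G->R->H->L->A->refl->G->L'->D->R'->D->plug->D
Char 6 ('D'): step: R->2, L=5; D->plug->D->R->E->L->E->refl->D->L'->G->R'->F->plug->H
Char 7 ('A'): step: R->3, L=5; A->plug->A->R->C->L->H->refl->F->L'->F->R'->E->plug->E
Char 8 ('B'): step: R->4, L=5; B->plug->C->R->D->L->G->refl->A->L'->H->R'->F->plug->H

Answer: CFACDHEH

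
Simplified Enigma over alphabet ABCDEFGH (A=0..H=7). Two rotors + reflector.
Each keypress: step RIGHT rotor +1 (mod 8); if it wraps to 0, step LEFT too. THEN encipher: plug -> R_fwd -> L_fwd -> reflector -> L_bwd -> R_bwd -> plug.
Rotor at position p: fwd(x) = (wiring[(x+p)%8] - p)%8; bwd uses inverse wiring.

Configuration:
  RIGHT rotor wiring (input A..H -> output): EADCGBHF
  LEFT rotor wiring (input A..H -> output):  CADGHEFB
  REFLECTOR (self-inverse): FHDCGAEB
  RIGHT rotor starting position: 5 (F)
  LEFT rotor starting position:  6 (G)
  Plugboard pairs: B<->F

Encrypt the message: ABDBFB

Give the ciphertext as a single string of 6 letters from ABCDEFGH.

Char 1 ('A'): step: R->6, L=6; A->plug->A->R->B->L->D->refl->C->L'->D->R'->H->plug->H
Char 2 ('B'): step: R->7, L=6; B->plug->F->R->H->L->G->refl->E->L'->C->R'->G->plug->G
Char 3 ('D'): step: R->0, L->7 (L advanced); D->plug->D->R->C->L->B->refl->H->L'->E->R'->A->plug->A
Char 4 ('B'): step: R->1, L=7; B->plug->F->R->G->L->F->refl->A->L'->F->R'->D->plug->D
Char 5 ('F'): step: R->2, L=7; F->plug->B->R->A->L->C->refl->D->L'->B->R'->A->plug->A
Char 6 ('B'): step: R->3, L=7; B->plug->F->R->B->L->D->refl->C->L'->A->R'->H->plug->H

Answer: HGADAH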